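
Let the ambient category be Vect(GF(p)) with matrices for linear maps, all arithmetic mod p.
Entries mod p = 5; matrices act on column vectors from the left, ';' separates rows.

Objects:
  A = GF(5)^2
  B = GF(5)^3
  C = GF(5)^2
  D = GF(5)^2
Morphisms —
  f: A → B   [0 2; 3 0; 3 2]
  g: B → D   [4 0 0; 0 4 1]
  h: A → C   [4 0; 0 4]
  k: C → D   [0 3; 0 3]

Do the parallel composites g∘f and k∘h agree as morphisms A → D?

Answer: DOES NOT COMMUTE

Work:
Along f;g (path 1):
  e0=(1,0) f→(0,3,3) g→(0,0)
  e1=(0,1) f→(2,0,2) g→(3,2)
  composite₁ = [0 3; 0 2]
Along h;k (path 2):
  e0=(1,0) h→(4,0) k→(0,0)
  e1=(0,1) h→(0,4) k→(2,2)
  composite₂ = [0 2; 0 2]
Equal? differ; not commutative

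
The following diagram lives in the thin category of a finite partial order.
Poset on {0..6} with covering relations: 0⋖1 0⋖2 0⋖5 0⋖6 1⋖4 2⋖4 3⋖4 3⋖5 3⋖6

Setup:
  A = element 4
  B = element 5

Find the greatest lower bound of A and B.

Common predecessors of 4,5: {0,3}
  maximal lower bounds 0 and 3 are incomparable: neither 0≤3 nor 3≤0
→ no greatest lower bound exists

Answer: NO MEET EXISTS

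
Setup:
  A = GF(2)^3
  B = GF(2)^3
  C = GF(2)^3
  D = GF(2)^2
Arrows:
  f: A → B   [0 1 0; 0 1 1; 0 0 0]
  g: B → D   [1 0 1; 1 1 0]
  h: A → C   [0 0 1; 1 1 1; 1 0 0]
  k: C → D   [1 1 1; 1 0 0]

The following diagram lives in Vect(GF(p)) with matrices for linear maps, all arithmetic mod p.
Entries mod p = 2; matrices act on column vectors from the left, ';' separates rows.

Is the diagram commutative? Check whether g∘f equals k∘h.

Answer: COMMUTES

Work:
1) trace f;g:
  e0=⟨1,0,0⟩ f→⟨0,0,0⟩ g→⟨0,0⟩
  e1=⟨0,1,0⟩ f→⟨1,1,0⟩ g→⟨1,0⟩
  e2=⟨0,0,1⟩ f→⟨0,1,0⟩ g→⟨0,1⟩
  result₁ = [0 1 0; 0 0 1]
2) trace h;k:
  e0=⟨1,0,0⟩ h→⟨0,1,1⟩ k→⟨0,0⟩
  e1=⟨0,1,0⟩ h→⟨0,1,0⟩ k→⟨1,0⟩
  e2=⟨0,0,1⟩ h→⟨1,1,0⟩ k→⟨0,1⟩
  result₂ = [0 1 0; 0 0 1]
Equal? same morphism ✓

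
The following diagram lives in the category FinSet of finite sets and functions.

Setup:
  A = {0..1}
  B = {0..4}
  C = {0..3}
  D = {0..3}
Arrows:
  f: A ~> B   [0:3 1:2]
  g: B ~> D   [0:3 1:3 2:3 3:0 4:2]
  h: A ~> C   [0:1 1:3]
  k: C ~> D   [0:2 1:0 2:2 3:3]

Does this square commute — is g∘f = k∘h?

Path 1 = f;g:
  0 f~>3 g~>0
  1 f~>2 g~>3
  result₁ = [0:0 1:3]
Path 2 = h;k:
  0 h~>1 k~>0
  1 h~>3 k~>3
  result₂ = [0:0 1:3]
Equal? same morphism ✓

Answer: COMMUTES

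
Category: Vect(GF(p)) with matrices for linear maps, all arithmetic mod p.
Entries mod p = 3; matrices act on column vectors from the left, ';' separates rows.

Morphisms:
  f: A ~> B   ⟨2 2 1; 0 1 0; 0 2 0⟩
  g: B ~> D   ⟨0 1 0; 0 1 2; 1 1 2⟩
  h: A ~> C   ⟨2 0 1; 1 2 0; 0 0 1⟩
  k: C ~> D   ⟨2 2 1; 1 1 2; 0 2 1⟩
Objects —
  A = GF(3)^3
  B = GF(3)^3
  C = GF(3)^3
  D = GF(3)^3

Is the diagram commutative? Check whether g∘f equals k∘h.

Path 1 = f;g:
  e0=⟨1,0,0⟩ f~>⟨2,0,0⟩ g~>⟨0,0,2⟩
  e1=⟨0,1,0⟩ f~>⟨2,1,2⟩ g~>⟨1,2,1⟩
  e2=⟨0,0,1⟩ f~>⟨1,0,0⟩ g~>⟨0,0,1⟩
  composite₁ = ⟨0 1 0; 0 2 0; 2 1 1⟩
Path 2 = h;k:
  e0=⟨1,0,0⟩ h~>⟨2,1,0⟩ k~>⟨0,0,2⟩
  e1=⟨0,1,0⟩ h~>⟨0,2,0⟩ k~>⟨1,2,1⟩
  e2=⟨0,0,1⟩ h~>⟨1,0,1⟩ k~>⟨0,0,1⟩
  composite₂ = ⟨0 1 0; 0 2 0; 2 1 1⟩
Equal? YES — commutes

Answer: COMMUTES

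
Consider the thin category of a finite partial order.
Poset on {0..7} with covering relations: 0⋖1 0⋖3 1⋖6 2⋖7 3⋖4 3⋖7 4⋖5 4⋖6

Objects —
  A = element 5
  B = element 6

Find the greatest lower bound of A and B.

Answer: A∧B = 4

Work:
{x : x<=A ∧ x<=B} = {0,3,4}  (A=5, B=6)
  0 <= 4
  3 <= 4
  4 <= 4
glb = 4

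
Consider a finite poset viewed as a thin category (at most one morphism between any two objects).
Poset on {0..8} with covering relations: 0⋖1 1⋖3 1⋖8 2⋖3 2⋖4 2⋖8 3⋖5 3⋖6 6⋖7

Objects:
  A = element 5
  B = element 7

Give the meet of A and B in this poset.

Lower bounds of A=5 and B=7: {0,1,2,3}
  0 <= 3
  1 <= 3
  2 <= 3
  3 <= 3
glb = 3

Answer: A∧B = 3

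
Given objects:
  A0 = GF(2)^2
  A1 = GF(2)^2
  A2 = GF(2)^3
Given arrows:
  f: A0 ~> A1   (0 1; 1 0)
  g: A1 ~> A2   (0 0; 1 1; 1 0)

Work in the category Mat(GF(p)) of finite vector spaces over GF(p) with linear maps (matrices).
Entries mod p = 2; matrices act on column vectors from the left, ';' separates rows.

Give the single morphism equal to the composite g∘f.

Answer: (0 0; 1 1; 0 1)

Work:
  e0=(1,0) f~>(0,1) g~>(0,1,0)
  e1=(0,1) f~>(1,0) g~>(0,1,1)
⟦path⟧: (0 0; 1 1; 0 1)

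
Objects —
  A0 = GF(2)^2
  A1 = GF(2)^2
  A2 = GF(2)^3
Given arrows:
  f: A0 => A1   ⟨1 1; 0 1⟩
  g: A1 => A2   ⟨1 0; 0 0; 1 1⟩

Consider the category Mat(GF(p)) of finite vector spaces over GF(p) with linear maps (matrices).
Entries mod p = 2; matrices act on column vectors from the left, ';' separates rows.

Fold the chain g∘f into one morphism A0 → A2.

Answer: ⟨1 1; 0 0; 1 0⟩

Derivation:
  e0=(1,0) f=>(1,0) g=>(1,0,1)
  e1=(0,1) f=>(1,1) g=>(1,0,0)
composite: ⟨1 1; 0 0; 1 0⟩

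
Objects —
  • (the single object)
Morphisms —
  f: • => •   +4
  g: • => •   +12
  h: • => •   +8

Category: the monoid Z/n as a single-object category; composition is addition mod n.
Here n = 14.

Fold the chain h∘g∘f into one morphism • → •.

  0 +4≡4 +12≡2 +8≡10  (mod 14)
⟦path⟧: +10

Answer: +10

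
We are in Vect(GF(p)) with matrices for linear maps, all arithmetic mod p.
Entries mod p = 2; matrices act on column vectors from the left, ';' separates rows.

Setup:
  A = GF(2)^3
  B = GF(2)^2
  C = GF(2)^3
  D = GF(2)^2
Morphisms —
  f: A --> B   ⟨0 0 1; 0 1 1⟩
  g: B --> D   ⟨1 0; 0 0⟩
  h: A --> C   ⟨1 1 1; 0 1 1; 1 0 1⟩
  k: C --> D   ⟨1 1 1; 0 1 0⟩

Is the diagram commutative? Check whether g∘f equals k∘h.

Answer: DOES NOT COMMUTE

Trace:
1) trace f;g:
  e0=⟨1,0,0⟩ f-->⟨0,0⟩ g-->⟨0,0⟩
  e1=⟨0,1,0⟩ f-->⟨0,1⟩ g-->⟨0,0⟩
  e2=⟨0,0,1⟩ f-->⟨1,1⟩ g-->⟨1,0⟩
  ⟦path⟧₁ = ⟨0 0 1; 0 0 0⟩
2) trace h;k:
  e0=⟨1,0,0⟩ h-->⟨1,0,1⟩ k-->⟨0,0⟩
  e1=⟨0,1,0⟩ h-->⟨1,1,0⟩ k-->⟨0,1⟩
  e2=⟨0,0,1⟩ h-->⟨1,1,1⟩ k-->⟨1,1⟩
  ⟦path⟧₂ = ⟨0 0 1; 0 1 1⟩
Equal? NO — does not commute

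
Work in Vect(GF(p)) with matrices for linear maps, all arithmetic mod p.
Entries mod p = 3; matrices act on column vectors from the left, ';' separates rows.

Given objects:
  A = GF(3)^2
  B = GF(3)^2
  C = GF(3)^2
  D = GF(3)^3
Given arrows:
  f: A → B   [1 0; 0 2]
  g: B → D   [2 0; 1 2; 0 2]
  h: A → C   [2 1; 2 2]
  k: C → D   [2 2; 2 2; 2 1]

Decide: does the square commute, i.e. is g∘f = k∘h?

Path 1 = f;g:
  e0=⟨1,0⟩ f→⟨1,0⟩ g→⟨2,1,0⟩
  e1=⟨0,1⟩ f→⟨0,2⟩ g→⟨0,1,1⟩
  composite₁ = [2 0; 1 1; 0 1]
Path 2 = h;k:
  e0=⟨1,0⟩ h→⟨2,2⟩ k→⟨2,2,0⟩
  e1=⟨0,1⟩ h→⟨1,2⟩ k→⟨0,0,1⟩
  composite₂ = [2 0; 2 0; 0 1]
Equal? NO — does not commute

Answer: DOES NOT COMMUTE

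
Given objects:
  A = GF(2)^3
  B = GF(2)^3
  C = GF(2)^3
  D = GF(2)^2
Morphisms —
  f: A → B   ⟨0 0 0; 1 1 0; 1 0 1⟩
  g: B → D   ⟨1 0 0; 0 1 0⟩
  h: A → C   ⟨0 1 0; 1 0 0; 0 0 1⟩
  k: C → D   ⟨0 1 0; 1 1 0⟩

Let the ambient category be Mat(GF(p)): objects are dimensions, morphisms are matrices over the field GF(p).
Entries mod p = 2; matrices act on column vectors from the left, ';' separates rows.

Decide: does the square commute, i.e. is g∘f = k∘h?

Answer: DOES NOT COMMUTE

Trace:
Path 1 = f;g:
  e0=[1,0,0] f→[0,1,1] g→[0,1]
  e1=[0,1,0] f→[0,1,0] g→[0,1]
  e2=[0,0,1] f→[0,0,1] g→[0,0]
  result₁ = ⟨0 0 0; 1 1 0⟩
Path 2 = h;k:
  e0=[1,0,0] h→[0,1,0] k→[1,1]
  e1=[0,1,0] h→[1,0,0] k→[0,1]
  e2=[0,0,1] h→[0,0,1] k→[0,0]
  result₂ = ⟨1 0 0; 1 1 0⟩
Equal? NO — does not commute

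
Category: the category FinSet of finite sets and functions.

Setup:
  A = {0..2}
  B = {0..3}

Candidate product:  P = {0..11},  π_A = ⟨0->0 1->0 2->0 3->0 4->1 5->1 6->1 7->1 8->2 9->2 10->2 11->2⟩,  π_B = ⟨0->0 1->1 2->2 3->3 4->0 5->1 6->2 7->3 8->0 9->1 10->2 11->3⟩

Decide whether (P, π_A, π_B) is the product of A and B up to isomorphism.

Answer: VALID PRODUCT

Trace:
|A|·|B| = 3·4 = 12;  |P| = 12
Check the pairing map k ↦ (π_A(k), π_B(k)):
  0 -> (0,0)
  1 -> (0,1)
  2 -> (0,2)
  3 -> (0,3)
  4 -> (1,0)
  5 -> (1,1)
  6 -> (1,2)
  7 -> (1,3)
  8 -> (2,0)
  9 -> (2,1)
  10 -> (2,2)
  11 -> (2,3)
distinct pairs in image: 12 / 12 needed
  → bijection onto A×B; projections well-typed.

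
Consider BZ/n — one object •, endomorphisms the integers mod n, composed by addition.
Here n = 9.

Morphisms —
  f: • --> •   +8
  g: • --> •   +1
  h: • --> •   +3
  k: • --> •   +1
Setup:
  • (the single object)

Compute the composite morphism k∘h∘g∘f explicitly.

Answer: +4

Trace:
  0 +8≡8 +1≡0 +3≡3 +1≡4  (mod 9)
result: +4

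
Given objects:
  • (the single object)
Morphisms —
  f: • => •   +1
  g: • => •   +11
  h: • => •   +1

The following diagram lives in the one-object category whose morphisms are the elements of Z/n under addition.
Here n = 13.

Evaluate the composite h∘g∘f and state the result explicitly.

  0 +1≡1 +11≡12 +1≡0  (mod 13)
result: +0

Answer: +0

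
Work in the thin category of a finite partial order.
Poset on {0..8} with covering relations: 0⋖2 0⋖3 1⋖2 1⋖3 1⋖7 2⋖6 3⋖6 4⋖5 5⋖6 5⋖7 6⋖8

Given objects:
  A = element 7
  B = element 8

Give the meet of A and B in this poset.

Answer: NO MEET EXISTS

Trace:
Lower bounds of A=7 and B=8: {1,4,5}
  maximal lower bounds 1 and 5 are incomparable: neither 1<=5 nor 5<=1
→ no greatest lower bound exists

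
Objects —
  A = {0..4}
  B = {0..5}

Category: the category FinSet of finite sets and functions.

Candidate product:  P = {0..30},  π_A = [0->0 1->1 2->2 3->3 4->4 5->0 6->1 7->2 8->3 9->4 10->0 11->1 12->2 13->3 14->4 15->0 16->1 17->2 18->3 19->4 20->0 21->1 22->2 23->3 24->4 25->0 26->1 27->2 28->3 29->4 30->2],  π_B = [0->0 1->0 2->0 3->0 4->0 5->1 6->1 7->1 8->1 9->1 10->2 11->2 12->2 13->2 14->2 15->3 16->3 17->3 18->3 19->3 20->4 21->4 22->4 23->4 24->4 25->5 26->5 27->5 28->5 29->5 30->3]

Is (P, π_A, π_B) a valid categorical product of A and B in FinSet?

|A|·|B| = 5·6 = 30;  |P| = 31
  → cardinalities differ; no bijection possible.

Answer: NOT A VALID PRODUCT — |P|=31 ≠ |A|·|B|=30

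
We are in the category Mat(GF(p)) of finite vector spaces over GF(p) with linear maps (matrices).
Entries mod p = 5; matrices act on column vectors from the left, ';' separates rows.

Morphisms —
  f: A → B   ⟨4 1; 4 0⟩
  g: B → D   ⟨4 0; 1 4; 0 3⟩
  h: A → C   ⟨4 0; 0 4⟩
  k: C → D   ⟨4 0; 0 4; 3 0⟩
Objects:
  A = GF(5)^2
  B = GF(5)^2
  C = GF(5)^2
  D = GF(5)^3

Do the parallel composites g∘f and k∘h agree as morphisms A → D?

Path 1 = f;g:
  e0=⟨1,0⟩ f→⟨4,4⟩ g→⟨1,0,2⟩
  e1=⟨0,1⟩ f→⟨1,0⟩ g→⟨4,1,0⟩
  composite₁ = ⟨1 4; 0 1; 2 0⟩
Path 2 = h;k:
  e0=⟨1,0⟩ h→⟨4,0⟩ k→⟨1,0,2⟩
  e1=⟨0,1⟩ h→⟨0,4⟩ k→⟨0,1,0⟩
  composite₂ = ⟨1 0; 0 1; 2 0⟩
Equal? distinct morphisms ✗

Answer: DOES NOT COMMUTE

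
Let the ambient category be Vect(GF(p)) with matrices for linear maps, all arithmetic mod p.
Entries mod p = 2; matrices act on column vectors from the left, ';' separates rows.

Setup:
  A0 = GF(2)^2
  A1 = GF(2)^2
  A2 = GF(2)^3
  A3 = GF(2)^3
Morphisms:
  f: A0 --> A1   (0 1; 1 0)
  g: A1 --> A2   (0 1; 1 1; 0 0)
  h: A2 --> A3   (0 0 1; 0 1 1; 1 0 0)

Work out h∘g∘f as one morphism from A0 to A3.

  e0=[1,0] f-->[0,1] g-->[1,1,0] h-->[0,1,1]
  e1=[0,1] f-->[1,0] g-->[0,1,0] h-->[0,1,0]
⟦path⟧: (0 0; 1 1; 1 0)

Answer: (0 0; 1 1; 1 0)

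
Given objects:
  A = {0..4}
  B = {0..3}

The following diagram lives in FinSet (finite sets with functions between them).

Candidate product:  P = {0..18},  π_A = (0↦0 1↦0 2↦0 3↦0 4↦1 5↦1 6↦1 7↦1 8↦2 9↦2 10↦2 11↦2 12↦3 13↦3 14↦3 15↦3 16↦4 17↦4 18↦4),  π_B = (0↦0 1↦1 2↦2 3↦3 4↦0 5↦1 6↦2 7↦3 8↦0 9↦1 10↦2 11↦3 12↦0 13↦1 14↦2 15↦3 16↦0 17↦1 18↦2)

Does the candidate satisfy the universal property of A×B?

|A|·|B| = 5·4 = 20;  |P| = 19
  → cardinalities differ; no bijection possible.

Answer: NOT A VALID PRODUCT — |P|=19 ≠ |A|·|B|=20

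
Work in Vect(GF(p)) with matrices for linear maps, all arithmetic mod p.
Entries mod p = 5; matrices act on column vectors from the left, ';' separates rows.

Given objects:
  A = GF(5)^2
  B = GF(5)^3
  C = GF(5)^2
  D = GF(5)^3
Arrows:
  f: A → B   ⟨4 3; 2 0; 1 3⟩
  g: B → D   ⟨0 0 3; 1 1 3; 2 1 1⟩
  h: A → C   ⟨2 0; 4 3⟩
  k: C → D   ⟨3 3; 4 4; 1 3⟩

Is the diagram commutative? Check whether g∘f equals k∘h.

Answer: DOES NOT COMMUTE

Work:
Path 1 = f;g:
  e0=⟨1,0⟩ f→⟨4,2,1⟩ g→⟨3,4,1⟩
  e1=⟨0,1⟩ f→⟨3,0,3⟩ g→⟨4,2,4⟩
  ⟦path⟧₁ = ⟨3 4; 4 2; 1 4⟩
Path 2 = h;k:
  e0=⟨1,0⟩ h→⟨2,4⟩ k→⟨3,4,4⟩
  e1=⟨0,1⟩ h→⟨0,3⟩ k→⟨4,2,4⟩
  ⟦path⟧₂ = ⟨3 4; 4 2; 4 4⟩
Equal? NO — does not commute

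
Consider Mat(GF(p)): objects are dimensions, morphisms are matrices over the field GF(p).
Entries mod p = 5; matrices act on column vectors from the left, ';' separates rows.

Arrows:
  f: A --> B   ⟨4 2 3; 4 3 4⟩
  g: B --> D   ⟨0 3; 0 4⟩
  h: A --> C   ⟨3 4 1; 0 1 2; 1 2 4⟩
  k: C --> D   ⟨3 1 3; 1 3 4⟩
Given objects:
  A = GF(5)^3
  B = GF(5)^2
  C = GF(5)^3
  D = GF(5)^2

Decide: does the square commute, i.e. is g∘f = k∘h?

Answer: DOES NOT COMMUTE

Derivation:
Along f;g (path 1):
  e0=⟨1,0,0⟩ f-->⟨4,4⟩ g-->⟨2,1⟩
  e1=⟨0,1,0⟩ f-->⟨2,3⟩ g-->⟨4,2⟩
  e2=⟨0,0,1⟩ f-->⟨3,4⟩ g-->⟨2,1⟩
  ⟦path⟧₁ = ⟨2 4 2; 1 2 1⟩
Along h;k (path 2):
  e0=⟨1,0,0⟩ h-->⟨3,0,1⟩ k-->⟨2,2⟩
  e1=⟨0,1,0⟩ h-->⟨4,1,2⟩ k-->⟨4,0⟩
  e2=⟨0,0,1⟩ h-->⟨1,2,4⟩ k-->⟨2,3⟩
  ⟦path⟧₂ = ⟨2 4 2; 2 0 3⟩
Equal? distinct morphisms ✗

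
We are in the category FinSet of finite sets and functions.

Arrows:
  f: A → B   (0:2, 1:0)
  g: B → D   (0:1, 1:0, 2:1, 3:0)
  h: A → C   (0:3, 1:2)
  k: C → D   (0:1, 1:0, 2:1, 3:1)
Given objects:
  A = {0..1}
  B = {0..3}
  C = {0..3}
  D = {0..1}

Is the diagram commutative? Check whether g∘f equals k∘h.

Along f;g (path 1):
  0 f→2 g→1
  1 f→0 g→1
  result₁ = (0:1, 1:1)
Along h;k (path 2):
  0 h→3 k→1
  1 h→2 k→1
  result₂ = (0:1, 1:1)
Equal? same morphism ✓

Answer: COMMUTES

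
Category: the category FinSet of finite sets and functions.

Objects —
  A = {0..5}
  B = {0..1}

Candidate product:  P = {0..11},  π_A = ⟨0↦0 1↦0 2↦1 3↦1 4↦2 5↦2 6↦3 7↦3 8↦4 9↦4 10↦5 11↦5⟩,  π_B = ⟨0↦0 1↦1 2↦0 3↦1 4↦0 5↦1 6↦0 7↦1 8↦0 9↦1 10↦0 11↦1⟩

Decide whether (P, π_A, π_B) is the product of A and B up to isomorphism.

Answer: VALID PRODUCT

Work:
|A|·|B| = 6·2 = 12;  |P| = 12
Check the pairing map k ↦ (π_A(k), π_B(k)):
  0 ↦ (0,0)
  1 ↦ (0,1)
  2 ↦ (1,0)
  3 ↦ (1,1)
  4 ↦ (2,0)
  5 ↦ (2,1)
  6 ↦ (3,0)
  7 ↦ (3,1)
  8 ↦ (4,0)
  9 ↦ (4,1)
  10 ↦ (5,0)
  11 ↦ (5,1)
distinct pairs in image: 12 / 12 needed
  → bijection onto A×B; projections well-typed.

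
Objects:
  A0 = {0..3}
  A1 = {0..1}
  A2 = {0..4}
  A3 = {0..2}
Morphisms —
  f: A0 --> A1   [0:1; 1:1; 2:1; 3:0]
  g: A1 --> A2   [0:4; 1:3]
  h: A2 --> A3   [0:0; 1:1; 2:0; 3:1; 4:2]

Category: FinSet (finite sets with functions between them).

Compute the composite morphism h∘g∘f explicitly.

Answer: [0:1; 1:1; 2:1; 3:2]

Derivation:
  0 f-->1 g-->3 h-->1
  1 f-->1 g-->3 h-->1
  2 f-->1 g-->3 h-->1
  3 f-->0 g-->4 h-->2
result: [0:1; 1:1; 2:1; 3:2]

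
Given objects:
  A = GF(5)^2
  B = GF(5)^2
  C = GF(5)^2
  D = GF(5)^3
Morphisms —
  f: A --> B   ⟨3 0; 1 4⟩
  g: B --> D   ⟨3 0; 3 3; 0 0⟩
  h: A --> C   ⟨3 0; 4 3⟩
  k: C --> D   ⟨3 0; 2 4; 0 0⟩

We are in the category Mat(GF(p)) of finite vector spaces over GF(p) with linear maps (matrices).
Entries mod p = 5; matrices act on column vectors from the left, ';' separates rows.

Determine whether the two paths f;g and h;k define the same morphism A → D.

Answer: COMMUTES

Derivation:
1) trace f;g:
  e0=⟨1,0⟩ f-->⟨3,1⟩ g-->⟨4,2,0⟩
  e1=⟨0,1⟩ f-->⟨0,4⟩ g-->⟨0,2,0⟩
  result₁ = ⟨4 0; 2 2; 0 0⟩
2) trace h;k:
  e0=⟨1,0⟩ h-->⟨3,4⟩ k-->⟨4,2,0⟩
  e1=⟨0,1⟩ h-->⟨0,3⟩ k-->⟨0,2,0⟩
  result₂ = ⟨4 0; 2 2; 0 0⟩
Equal? equal; square commutes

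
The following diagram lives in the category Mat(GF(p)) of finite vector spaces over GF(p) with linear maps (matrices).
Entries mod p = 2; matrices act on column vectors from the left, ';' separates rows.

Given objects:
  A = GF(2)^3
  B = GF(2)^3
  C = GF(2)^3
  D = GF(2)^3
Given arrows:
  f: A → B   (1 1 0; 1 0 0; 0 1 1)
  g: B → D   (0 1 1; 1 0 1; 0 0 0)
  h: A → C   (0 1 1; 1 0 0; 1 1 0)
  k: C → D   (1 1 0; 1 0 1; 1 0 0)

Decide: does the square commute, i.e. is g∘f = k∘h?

Answer: DOES NOT COMMUTE

Trace:
1) trace f;g:
  e0=⟨1,0,0⟩ f→⟨1,1,0⟩ g→⟨1,1,0⟩
  e1=⟨0,1,0⟩ f→⟨1,0,1⟩ g→⟨1,0,0⟩
  e2=⟨0,0,1⟩ f→⟨0,0,1⟩ g→⟨1,1,0⟩
  result₁ = (1 1 1; 1 0 1; 0 0 0)
2) trace h;k:
  e0=⟨1,0,0⟩ h→⟨0,1,1⟩ k→⟨1,1,0⟩
  e1=⟨0,1,0⟩ h→⟨1,0,1⟩ k→⟨1,0,1⟩
  e2=⟨0,0,1⟩ h→⟨1,0,0⟩ k→⟨1,1,1⟩
  result₂ = (1 1 1; 1 0 1; 0 1 1)
Equal? differ; not commutative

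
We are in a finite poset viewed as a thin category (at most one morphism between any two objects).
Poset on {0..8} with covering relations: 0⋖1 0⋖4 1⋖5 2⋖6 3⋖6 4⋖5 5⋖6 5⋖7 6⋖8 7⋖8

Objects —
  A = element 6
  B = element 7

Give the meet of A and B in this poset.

Answer: A∧B = 5

Derivation:
{x : x<=A ∧ x<=B} = {0,1,4,5}  (A=6, B=7)
  0 <= 5
  1 <= 5
  4 <= 5
  5 <= 5
glb = 5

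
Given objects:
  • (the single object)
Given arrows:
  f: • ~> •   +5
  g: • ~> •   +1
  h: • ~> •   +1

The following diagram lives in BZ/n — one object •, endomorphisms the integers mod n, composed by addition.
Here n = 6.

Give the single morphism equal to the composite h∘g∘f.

Answer: +1

Trace:
  0 +5≡5 +1≡0 +1≡1  (mod 6)
result: +1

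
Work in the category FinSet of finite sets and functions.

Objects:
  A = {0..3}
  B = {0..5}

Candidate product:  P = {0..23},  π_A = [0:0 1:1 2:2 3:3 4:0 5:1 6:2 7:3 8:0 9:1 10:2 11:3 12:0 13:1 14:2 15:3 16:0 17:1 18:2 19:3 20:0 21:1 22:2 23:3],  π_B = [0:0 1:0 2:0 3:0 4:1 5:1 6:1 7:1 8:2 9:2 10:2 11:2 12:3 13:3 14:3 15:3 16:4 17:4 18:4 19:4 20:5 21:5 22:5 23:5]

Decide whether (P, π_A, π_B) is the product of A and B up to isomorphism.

|A|·|B| = 4·6 = 24;  |P| = 24
Check the pairing map k ↦ (π_A(k), π_B(k)):
  0 : (0,0)
  1 : (1,0)
  2 : (2,0)
  3 : (3,0)
  4 : (0,1)
  5 : (1,1)
  6 : (2,1)
  7 : (3,1)
  8 : (0,2)
  9 : (1,2)
  10 : (2,2)
  11 : (3,2)
  12 : (0,3)
  13 : (1,3)
  14 : (2,3)
  15 : (3,3)
  16 : (0,4)
  17 : (1,4)
  18 : (2,4)
  19 : (3,4)
  20 : (0,5)
  21 : (1,5)
  22 : (2,5)
  23 : (3,5)
distinct pairs in image: 24 / 24 needed
  → bijection onto A×B; projections well-typed.

Answer: VALID PRODUCT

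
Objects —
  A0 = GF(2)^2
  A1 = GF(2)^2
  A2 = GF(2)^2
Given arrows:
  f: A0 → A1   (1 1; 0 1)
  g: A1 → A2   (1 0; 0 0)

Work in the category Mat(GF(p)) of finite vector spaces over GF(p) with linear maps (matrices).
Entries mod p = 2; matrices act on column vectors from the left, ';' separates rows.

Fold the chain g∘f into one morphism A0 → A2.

Answer: (1 1; 0 0)

Work:
  e0=⟨1,0⟩ f→⟨1,0⟩ g→⟨1,0⟩
  e1=⟨0,1⟩ f→⟨1,1⟩ g→⟨1,0⟩
composite: (1 1; 0 0)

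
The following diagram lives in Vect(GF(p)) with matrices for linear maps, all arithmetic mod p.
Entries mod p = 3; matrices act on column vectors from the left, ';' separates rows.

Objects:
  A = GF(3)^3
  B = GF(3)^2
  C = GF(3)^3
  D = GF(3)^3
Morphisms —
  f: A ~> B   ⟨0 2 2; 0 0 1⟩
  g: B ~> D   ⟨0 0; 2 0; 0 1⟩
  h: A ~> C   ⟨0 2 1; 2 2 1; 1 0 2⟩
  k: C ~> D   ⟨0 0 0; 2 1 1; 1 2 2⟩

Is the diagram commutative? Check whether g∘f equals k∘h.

Path 1 = f;g:
  e0=(1,0,0) f~>(0,0) g~>(0,0,0)
  e1=(0,1,0) f~>(2,0) g~>(0,1,0)
  e2=(0,0,1) f~>(2,1) g~>(0,1,1)
  composite₁ = ⟨0 0 0; 0 1 1; 0 0 1⟩
Path 2 = h;k:
  e0=(1,0,0) h~>(0,2,1) k~>(0,0,0)
  e1=(0,1,0) h~>(2,2,0) k~>(0,0,0)
  e2=(0,0,1) h~>(1,1,2) k~>(0,2,1)
  composite₂ = ⟨0 0 0; 0 0 2; 0 0 1⟩
Equal? NO — does not commute

Answer: DOES NOT COMMUTE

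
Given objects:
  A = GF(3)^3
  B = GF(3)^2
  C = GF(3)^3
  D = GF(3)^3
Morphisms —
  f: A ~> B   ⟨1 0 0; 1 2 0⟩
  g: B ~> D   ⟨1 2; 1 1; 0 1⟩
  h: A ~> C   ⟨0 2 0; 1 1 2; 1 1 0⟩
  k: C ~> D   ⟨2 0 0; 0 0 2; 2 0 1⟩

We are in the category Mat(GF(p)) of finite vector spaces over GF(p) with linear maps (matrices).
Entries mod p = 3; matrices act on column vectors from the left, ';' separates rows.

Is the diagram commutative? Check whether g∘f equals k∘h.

Path 1 = f;g:
  e0=(1,0,0) f~>(1,1) g~>(0,2,1)
  e1=(0,1,0) f~>(0,2) g~>(1,2,2)
  e2=(0,0,1) f~>(0,0) g~>(0,0,0)
  result₁ = ⟨0 1 0; 2 2 0; 1 2 0⟩
Path 2 = h;k:
  e0=(1,0,0) h~>(0,1,1) k~>(0,2,1)
  e1=(0,1,0) h~>(2,1,1) k~>(1,2,2)
  e2=(0,0,1) h~>(0,2,0) k~>(0,0,0)
  result₂ = ⟨0 1 0; 2 2 0; 1 2 0⟩
Equal? equal; square commutes

Answer: COMMUTES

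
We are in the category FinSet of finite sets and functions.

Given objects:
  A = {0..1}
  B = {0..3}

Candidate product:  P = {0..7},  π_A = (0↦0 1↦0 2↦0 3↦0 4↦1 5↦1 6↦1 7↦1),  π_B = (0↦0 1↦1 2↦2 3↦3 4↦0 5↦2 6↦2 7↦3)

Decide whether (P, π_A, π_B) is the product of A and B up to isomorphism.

|A|·|B| = 2·4 = 8;  |P| = 8
Check the pairing map k ↦ (π_A(k), π_B(k)):
  0 ↦ (0,0)
  1 ↦ (0,1)
  2 ↦ (0,2)
  3 ↦ (0,3)
  4 ↦ (1,0)
  5 ↦ (1,2)
  6 ↦ (1,2)  ✗ repeats pair of k=5
  7 ↦ (1,3)
distinct pairs in image: 7 / 8 needed
  → (1,2) hit at k=5 and k=6

Answer: NOT A VALID PRODUCT — duplicate pair at indices 6,5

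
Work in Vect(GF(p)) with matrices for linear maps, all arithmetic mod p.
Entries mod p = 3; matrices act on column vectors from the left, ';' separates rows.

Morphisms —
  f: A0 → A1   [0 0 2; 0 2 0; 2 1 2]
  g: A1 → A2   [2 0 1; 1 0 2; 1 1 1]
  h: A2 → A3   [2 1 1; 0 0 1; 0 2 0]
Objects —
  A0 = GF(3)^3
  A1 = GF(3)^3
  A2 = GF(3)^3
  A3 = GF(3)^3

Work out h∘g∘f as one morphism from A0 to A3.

Answer: [1 1 1; 2 0 1; 2 1 0]

Trace:
  e0=⟨1,0,0⟩ f→⟨0,0,2⟩ g→⟨2,1,2⟩ h→⟨1,2,2⟩
  e1=⟨0,1,0⟩ f→⟨0,2,1⟩ g→⟨1,2,0⟩ h→⟨1,0,1⟩
  e2=⟨0,0,1⟩ f→⟨2,0,2⟩ g→⟨0,0,1⟩ h→⟨1,1,0⟩
result: [1 1 1; 2 0 1; 2 1 0]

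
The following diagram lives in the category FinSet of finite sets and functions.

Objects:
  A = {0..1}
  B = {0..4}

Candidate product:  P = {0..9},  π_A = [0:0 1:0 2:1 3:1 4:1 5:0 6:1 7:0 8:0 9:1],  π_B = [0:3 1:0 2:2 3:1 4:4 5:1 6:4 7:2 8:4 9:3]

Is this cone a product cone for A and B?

|A|·|B| = 2·5 = 10;  |P| = 10
Check the pairing map k ↦ (π_A(k), π_B(k)):
  0 : (0,3)
  1 : (0,0)
  2 : (1,2)
  3 : (1,1)
  4 : (1,4)
  5 : (0,1)
  6 : (1,4)  ✗ repeats pair of k=4
  7 : (0,2)
  8 : (0,4)
  9 : (1,3)
distinct pairs in image: 9 / 10 needed
  → (1,4) hit at k=4 and k=6

Answer: NOT A VALID PRODUCT — duplicate pair at indices 6,4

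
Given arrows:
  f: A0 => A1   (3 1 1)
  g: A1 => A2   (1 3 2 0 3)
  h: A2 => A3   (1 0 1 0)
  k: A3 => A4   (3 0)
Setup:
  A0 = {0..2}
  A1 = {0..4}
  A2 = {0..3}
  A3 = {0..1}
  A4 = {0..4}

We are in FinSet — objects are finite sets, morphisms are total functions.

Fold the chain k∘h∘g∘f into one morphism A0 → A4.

Answer: (0 3 3)

Derivation:
  0 f=>3 g=>0 h=>1 k=>0
  1 f=>1 g=>3 h=>0 k=>3
  2 f=>1 g=>3 h=>0 k=>3
⟦path⟧: (0 3 3)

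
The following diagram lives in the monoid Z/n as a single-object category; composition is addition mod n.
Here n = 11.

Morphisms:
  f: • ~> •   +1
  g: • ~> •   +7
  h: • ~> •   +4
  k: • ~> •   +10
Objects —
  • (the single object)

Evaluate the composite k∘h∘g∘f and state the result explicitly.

Answer: +0

Trace:
  0 +1≡1 +7≡8 +4≡1 +10≡0  (mod 11)
⟦path⟧: +0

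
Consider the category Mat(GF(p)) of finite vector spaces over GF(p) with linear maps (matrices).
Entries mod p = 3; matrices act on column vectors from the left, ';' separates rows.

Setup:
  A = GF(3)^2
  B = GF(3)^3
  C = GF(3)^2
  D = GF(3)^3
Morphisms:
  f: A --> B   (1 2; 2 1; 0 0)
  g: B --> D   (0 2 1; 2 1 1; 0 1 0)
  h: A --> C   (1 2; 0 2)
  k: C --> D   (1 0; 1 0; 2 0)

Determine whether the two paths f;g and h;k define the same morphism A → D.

1) trace f;g:
  e0=[1,0] f-->[1,2,0] g-->[1,1,2]
  e1=[0,1] f-->[2,1,0] g-->[2,2,1]
  composite₁ = (1 2; 1 2; 2 1)
2) trace h;k:
  e0=[1,0] h-->[1,0] k-->[1,1,2]
  e1=[0,1] h-->[2,2] k-->[2,2,1]
  composite₂ = (1 2; 1 2; 2 1)
Equal? equal; square commutes

Answer: COMMUTES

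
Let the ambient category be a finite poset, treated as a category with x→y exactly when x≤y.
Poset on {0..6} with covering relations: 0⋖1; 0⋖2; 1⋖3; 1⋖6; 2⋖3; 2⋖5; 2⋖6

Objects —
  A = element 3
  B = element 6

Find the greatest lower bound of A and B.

Answer: NO MEET EXISTS

Derivation:
Common predecessors of 3,6: {0,1,2}
  maximal lower bounds 1 and 2 are incomparable: neither 1⊑2 nor 2⊑1
→ no greatest lower bound exists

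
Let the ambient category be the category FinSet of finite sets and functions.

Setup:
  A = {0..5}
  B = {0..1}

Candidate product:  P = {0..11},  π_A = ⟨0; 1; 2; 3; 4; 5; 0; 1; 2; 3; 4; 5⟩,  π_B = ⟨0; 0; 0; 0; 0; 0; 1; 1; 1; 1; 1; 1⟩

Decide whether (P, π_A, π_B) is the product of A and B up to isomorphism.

|A|·|B| = 6·2 = 12;  |P| = 12
Check the pairing map k ↦ (π_A(k), π_B(k)):
  0 ↦ (0,0)
  1 ↦ (1,0)
  2 ↦ (2,0)
  3 ↦ (3,0)
  4 ↦ (4,0)
  5 ↦ (5,0)
  6 ↦ (0,1)
  7 ↦ (1,1)
  8 ↦ (2,1)
  9 ↦ (3,1)
  10 ↦ (4,1)
  11 ↦ (5,1)
distinct pairs in image: 12 / 12 needed
  → bijection onto A×B; projections well-typed.

Answer: VALID PRODUCT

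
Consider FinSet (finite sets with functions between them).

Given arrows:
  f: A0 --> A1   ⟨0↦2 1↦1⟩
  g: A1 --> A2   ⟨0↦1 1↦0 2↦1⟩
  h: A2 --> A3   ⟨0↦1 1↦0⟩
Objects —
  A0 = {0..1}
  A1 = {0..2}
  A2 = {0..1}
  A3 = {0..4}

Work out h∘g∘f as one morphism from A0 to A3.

  0 f-->2 g-->1 h-->0
  1 f-->1 g-->0 h-->1
composite: ⟨0↦0 1↦1⟩

Answer: ⟨0↦0 1↦1⟩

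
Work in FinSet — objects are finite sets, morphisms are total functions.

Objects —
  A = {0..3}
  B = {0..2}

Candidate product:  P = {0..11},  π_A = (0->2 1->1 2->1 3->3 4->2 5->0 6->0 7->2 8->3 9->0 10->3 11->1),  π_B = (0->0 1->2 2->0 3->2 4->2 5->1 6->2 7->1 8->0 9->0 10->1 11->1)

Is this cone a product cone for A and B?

|A|·|B| = 4·3 = 12;  |P| = 12
Check the pairing map k ↦ (π_A(k), π_B(k)):
  0 -> (2,0)
  1 -> (1,2)
  2 -> (1,0)
  3 -> (3,2)
  4 -> (2,2)
  5 -> (0,1)
  6 -> (0,2)
  7 -> (2,1)
  8 -> (3,0)
  9 -> (0,0)
  10 -> (3,1)
  11 -> (1,1)
distinct pairs in image: 12 / 12 needed
  → bijection onto A×B; projections well-typed.

Answer: VALID PRODUCT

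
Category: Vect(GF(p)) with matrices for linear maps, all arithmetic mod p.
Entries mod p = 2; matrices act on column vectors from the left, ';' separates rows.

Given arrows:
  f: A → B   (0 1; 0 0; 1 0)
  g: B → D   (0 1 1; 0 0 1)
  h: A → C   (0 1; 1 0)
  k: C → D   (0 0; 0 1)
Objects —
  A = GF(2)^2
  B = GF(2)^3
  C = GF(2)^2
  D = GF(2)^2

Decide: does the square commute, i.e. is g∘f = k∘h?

1) trace f;g:
  e0=(1,0) f→(0,0,1) g→(1,1)
  e1=(0,1) f→(1,0,0) g→(0,0)
  result₁ = (1 0; 1 0)
2) trace h;k:
  e0=(1,0) h→(0,1) k→(0,1)
  e1=(0,1) h→(1,0) k→(0,0)
  result₂ = (0 0; 1 0)
Equal? distinct morphisms ✗

Answer: DOES NOT COMMUTE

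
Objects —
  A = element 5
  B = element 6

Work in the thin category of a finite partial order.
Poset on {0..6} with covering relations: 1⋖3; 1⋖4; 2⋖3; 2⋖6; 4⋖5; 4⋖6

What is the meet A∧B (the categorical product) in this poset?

{x : x<=A ∧ x<=B} = {1,4}  (A=5, B=6)
  1 <= 4
  4 <= 4
glb = 4

Answer: A∧B = 4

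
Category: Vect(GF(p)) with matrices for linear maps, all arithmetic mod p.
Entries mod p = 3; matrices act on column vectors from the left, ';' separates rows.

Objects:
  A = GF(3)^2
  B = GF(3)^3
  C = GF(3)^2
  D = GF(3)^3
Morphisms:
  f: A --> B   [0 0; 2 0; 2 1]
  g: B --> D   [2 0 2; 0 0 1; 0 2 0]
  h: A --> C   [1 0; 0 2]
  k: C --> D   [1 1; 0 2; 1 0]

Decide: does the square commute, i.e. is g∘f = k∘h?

Along f;g (path 1):
  e0=⟨1,0⟩ f-->⟨0,2,2⟩ g-->⟨1,2,1⟩
  e1=⟨0,1⟩ f-->⟨0,0,1⟩ g-->⟨2,1,0⟩
  result₁ = [1 2; 2 1; 1 0]
Along h;k (path 2):
  e0=⟨1,0⟩ h-->⟨1,0⟩ k-->⟨1,0,1⟩
  e1=⟨0,1⟩ h-->⟨0,2⟩ k-->⟨2,1,0⟩
  result₂ = [1 2; 0 1; 1 0]
Equal? distinct morphisms ✗

Answer: DOES NOT COMMUTE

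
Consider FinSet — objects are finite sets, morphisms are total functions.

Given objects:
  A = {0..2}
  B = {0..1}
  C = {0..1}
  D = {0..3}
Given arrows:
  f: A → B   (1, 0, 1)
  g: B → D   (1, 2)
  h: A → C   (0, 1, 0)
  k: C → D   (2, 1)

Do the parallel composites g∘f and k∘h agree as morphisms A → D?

Answer: COMMUTES

Work:
Path 1 = f;g:
  0 f→1 g→2
  1 f→0 g→1
  2 f→1 g→2
  composite₁ = (2, 1, 2)
Path 2 = h;k:
  0 h→0 k→2
  1 h→1 k→1
  2 h→0 k→2
  composite₂ = (2, 1, 2)
Equal? same morphism ✓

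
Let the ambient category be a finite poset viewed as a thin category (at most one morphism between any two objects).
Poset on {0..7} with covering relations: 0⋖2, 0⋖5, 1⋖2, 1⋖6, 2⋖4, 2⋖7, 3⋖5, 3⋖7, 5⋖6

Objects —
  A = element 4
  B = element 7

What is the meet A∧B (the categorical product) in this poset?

Answer: A∧B = 2

Trace:
Lower bounds of A=4 and B=7: {0,1,2}
  0 ⊑ 2
  1 ⊑ 2
  2 ⊑ 2
glb = 2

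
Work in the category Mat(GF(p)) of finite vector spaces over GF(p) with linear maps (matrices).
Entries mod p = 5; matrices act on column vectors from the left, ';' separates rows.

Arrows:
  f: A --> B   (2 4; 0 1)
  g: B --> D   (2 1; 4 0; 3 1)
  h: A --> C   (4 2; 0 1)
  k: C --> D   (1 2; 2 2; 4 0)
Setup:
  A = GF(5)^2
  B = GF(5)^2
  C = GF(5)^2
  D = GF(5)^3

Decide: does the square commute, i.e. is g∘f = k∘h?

Along f;g (path 1):
  e0=[1,0] f-->[2,0] g-->[4,3,1]
  e1=[0,1] f-->[4,1] g-->[4,1,3]
  ⟦path⟧₁ = (4 4; 3 1; 1 3)
Along h;k (path 2):
  e0=[1,0] h-->[4,0] k-->[4,3,1]
  e1=[0,1] h-->[2,1] k-->[4,1,3]
  ⟦path⟧₂ = (4 4; 3 1; 1 3)
Equal? same morphism ✓

Answer: COMMUTES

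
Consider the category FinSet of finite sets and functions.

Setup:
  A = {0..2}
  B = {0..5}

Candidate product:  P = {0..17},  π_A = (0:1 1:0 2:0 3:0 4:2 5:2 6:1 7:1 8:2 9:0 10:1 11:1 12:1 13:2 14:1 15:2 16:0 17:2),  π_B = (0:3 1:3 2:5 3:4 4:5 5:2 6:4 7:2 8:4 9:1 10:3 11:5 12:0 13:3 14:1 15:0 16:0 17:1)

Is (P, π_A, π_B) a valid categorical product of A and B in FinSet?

Answer: NOT A VALID PRODUCT — duplicate pair at indices 0,10

Work:
|A|·|B| = 3·6 = 18;  |P| = 18
Check the pairing map k ↦ (π_A(k), π_B(k)):
  0 : (1,3)
  1 : (0,3)
  2 : (0,5)
  3 : (0,4)
  4 : (2,5)
  5 : (2,2)
  6 : (1,4)
  7 : (1,2)
  8 : (2,4)
  9 : (0,1)
  10 : (1,3)  ✗ repeats pair of k=0
  11 : (1,5)
  12 : (1,0)
  13 : (2,3)
  14 : (1,1)
  15 : (2,0)
  16 : (0,0)
  17 : (2,1)
distinct pairs in image: 17 / 18 needed
  → (1,3) hit at k=0 and k=10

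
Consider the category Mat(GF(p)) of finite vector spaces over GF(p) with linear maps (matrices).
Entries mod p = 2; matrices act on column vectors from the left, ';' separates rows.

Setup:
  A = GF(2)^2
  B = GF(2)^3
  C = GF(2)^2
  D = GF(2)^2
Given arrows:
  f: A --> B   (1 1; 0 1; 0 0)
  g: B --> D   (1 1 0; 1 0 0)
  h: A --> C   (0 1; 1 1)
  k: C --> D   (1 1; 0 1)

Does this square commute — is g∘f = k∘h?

Along f;g (path 1):
  e0=(1,0) f-->(1,0,0) g-->(1,1)
  e1=(0,1) f-->(1,1,0) g-->(0,1)
  result₁ = (1 0; 1 1)
Along h;k (path 2):
  e0=(1,0) h-->(0,1) k-->(1,1)
  e1=(0,1) h-->(1,1) k-->(0,1)
  result₂ = (1 0; 1 1)
Equal? same morphism ✓

Answer: COMMUTES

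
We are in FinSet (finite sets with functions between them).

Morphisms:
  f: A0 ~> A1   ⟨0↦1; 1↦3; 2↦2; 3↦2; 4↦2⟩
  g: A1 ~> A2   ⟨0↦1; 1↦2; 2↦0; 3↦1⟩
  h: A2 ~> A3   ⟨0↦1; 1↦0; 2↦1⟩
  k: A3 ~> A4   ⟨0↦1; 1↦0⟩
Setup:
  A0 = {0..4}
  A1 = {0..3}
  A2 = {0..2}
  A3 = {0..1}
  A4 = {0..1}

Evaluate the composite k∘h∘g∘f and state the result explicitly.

  0 f~>1 g~>2 h~>1 k~>0
  1 f~>3 g~>1 h~>0 k~>1
  2 f~>2 g~>0 h~>1 k~>0
  3 f~>2 g~>0 h~>1 k~>0
  4 f~>2 g~>0 h~>1 k~>0
result: ⟨0↦0; 1↦1; 2↦0; 3↦0; 4↦0⟩

Answer: ⟨0↦0; 1↦1; 2↦0; 3↦0; 4↦0⟩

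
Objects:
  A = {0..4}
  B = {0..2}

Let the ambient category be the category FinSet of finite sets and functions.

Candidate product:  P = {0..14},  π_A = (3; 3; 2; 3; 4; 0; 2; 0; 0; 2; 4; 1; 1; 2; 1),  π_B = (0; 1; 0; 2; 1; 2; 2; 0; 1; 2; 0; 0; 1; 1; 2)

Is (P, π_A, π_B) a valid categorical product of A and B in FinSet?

|A|·|B| = 5·3 = 15;  |P| = 15
Check the pairing map k ↦ (π_A(k), π_B(k)):
  0 ↦ (3,0)
  1 ↦ (3,1)
  2 ↦ (2,0)
  3 ↦ (3,2)
  4 ↦ (4,1)
  5 ↦ (0,2)
  6 ↦ (2,2)
  7 ↦ (0,0)
  8 ↦ (0,1)
  9 ↦ (2,2)  ✗ repeats pair of k=6
  10 ↦ (4,0)
  11 ↦ (1,0)
  12 ↦ (1,1)
  13 ↦ (2,1)
  14 ↦ (1,2)
distinct pairs in image: 14 / 15 needed
  → (2,2) hit at k=6 and k=9

Answer: NOT A VALID PRODUCT — duplicate pair at indices 9,6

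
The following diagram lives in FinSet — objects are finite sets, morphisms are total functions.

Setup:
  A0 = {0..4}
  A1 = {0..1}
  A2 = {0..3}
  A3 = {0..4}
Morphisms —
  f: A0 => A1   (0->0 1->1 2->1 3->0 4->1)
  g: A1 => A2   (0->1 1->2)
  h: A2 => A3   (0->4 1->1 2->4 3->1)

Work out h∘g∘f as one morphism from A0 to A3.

Answer: (0->1 1->4 2->4 3->1 4->4)

Trace:
  0 f=>0 g=>1 h=>1
  1 f=>1 g=>2 h=>4
  2 f=>1 g=>2 h=>4
  3 f=>0 g=>1 h=>1
  4 f=>1 g=>2 h=>4
result: (0->1 1->4 2->4 3->1 4->4)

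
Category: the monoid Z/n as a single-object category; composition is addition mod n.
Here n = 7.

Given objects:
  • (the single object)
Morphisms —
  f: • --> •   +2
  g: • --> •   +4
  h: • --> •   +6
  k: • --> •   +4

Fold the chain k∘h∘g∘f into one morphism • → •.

Answer: +2

Derivation:
  0 +2≡2 +4≡6 +6≡5 +4≡2  (mod 7)
composite: +2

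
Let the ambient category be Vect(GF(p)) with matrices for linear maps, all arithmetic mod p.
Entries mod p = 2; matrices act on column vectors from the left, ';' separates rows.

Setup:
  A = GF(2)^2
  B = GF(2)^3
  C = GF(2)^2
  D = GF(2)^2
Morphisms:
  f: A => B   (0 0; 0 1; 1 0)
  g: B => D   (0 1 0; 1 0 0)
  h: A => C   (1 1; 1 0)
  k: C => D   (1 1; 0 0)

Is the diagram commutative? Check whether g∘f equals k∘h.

Answer: COMMUTES

Trace:
Path 1 = f;g:
  e0=⟨1,0⟩ f=>⟨0,0,1⟩ g=>⟨0,0⟩
  e1=⟨0,1⟩ f=>⟨0,1,0⟩ g=>⟨1,0⟩
  ⟦path⟧₁ = (0 1; 0 0)
Path 2 = h;k:
  e0=⟨1,0⟩ h=>⟨1,1⟩ k=>⟨0,0⟩
  e1=⟨0,1⟩ h=>⟨1,0⟩ k=>⟨1,0⟩
  ⟦path⟧₂ = (0 1; 0 0)
Equal? same morphism ✓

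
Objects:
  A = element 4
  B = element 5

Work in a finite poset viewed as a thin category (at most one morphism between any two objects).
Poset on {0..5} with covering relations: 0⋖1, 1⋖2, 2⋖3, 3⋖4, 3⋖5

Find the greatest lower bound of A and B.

Common predecessors of 4,5: {0,1,2,3}
  0 <= 3
  1 <= 3
  2 <= 3
  3 <= 3
glb = 3

Answer: A∧B = 3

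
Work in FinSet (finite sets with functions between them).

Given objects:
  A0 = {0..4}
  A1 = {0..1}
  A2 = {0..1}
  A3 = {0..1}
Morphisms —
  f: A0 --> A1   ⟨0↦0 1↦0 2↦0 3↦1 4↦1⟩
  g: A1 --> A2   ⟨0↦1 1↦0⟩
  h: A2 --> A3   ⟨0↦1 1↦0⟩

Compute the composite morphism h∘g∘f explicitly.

Answer: ⟨0↦0 1↦0 2↦0 3↦1 4↦1⟩

Work:
  0 f-->0 g-->1 h-->0
  1 f-->0 g-->1 h-->0
  2 f-->0 g-->1 h-->0
  3 f-->1 g-->0 h-->1
  4 f-->1 g-->0 h-->1
composite: ⟨0↦0 1↦0 2↦0 3↦1 4↦1⟩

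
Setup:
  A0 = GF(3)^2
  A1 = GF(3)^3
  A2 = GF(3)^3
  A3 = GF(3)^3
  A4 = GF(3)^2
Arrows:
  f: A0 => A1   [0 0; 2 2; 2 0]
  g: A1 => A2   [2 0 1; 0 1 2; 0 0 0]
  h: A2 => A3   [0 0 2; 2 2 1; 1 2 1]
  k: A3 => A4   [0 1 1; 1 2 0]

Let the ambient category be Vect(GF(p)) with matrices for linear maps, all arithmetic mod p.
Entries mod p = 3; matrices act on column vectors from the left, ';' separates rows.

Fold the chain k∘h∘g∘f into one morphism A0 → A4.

Answer: [0 2; 2 2]

Derivation:
  e0=(1,0) f=>(0,2,2) g=>(2,0,0) h=>(0,1,2) k=>(0,2)
  e1=(0,1) f=>(0,2,0) g=>(0,2,0) h=>(0,1,1) k=>(2,2)
result: [0 2; 2 2]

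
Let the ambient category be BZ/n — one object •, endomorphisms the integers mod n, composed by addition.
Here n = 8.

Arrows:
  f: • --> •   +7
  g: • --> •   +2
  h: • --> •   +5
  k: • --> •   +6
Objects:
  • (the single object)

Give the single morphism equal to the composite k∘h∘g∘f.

Answer: +4

Derivation:
  0 +7≡7 +2≡1 +5≡6 +6≡4  (mod 8)
⟦path⟧: +4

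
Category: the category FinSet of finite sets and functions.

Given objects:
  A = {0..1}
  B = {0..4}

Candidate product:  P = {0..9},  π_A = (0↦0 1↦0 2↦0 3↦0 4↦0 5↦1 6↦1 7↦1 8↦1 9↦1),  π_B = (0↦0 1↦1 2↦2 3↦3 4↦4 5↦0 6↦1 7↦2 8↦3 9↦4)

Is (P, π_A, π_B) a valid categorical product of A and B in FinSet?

Answer: VALID PRODUCT

Derivation:
|A|·|B| = 2·5 = 10;  |P| = 10
Check the pairing map k ↦ (π_A(k), π_B(k)):
  0 ↦ (0,0)
  1 ↦ (0,1)
  2 ↦ (0,2)
  3 ↦ (0,3)
  4 ↦ (0,4)
  5 ↦ (1,0)
  6 ↦ (1,1)
  7 ↦ (1,2)
  8 ↦ (1,3)
  9 ↦ (1,4)
distinct pairs in image: 10 / 10 needed
  → bijection onto A×B; projections well-typed.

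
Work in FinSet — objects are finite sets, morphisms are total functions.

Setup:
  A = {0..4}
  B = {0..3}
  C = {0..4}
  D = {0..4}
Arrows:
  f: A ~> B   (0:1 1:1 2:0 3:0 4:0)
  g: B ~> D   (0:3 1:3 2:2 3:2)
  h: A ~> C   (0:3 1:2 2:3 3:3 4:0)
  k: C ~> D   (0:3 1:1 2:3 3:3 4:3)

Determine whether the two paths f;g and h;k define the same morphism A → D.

Answer: COMMUTES

Trace:
Path 1 = f;g:
  0 f~>1 g~>3
  1 f~>1 g~>3
  2 f~>0 g~>3
  3 f~>0 g~>3
  4 f~>0 g~>3
  composite₁ = (0:3 1:3 2:3 3:3 4:3)
Path 2 = h;k:
  0 h~>3 k~>3
  1 h~>2 k~>3
  2 h~>3 k~>3
  3 h~>3 k~>3
  4 h~>0 k~>3
  composite₂ = (0:3 1:3 2:3 3:3 4:3)
Equal? YES — commutes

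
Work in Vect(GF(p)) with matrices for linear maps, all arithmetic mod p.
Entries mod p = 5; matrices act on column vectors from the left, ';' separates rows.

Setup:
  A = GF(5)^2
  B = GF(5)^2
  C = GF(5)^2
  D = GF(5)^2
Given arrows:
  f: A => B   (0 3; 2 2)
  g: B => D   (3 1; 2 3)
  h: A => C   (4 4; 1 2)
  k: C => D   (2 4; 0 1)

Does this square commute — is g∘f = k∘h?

Path 1 = f;g:
  e0=[1,0] f=>[0,2] g=>[2,1]
  e1=[0,1] f=>[3,2] g=>[1,2]
  ⟦path⟧₁ = (2 1; 1 2)
Path 2 = h;k:
  e0=[1,0] h=>[4,1] k=>[2,1]
  e1=[0,1] h=>[4,2] k=>[1,2]
  ⟦path⟧₂ = (2 1; 1 2)
Equal? YES — commutes

Answer: COMMUTES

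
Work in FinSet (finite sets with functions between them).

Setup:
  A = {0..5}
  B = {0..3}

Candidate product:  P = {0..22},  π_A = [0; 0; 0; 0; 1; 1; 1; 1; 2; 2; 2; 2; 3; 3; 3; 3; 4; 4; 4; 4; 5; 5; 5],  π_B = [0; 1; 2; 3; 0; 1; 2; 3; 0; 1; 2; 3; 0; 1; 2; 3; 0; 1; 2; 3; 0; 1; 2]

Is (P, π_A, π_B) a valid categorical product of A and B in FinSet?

Answer: NOT A VALID PRODUCT — |P|=23 ≠ |A|·|B|=24

Work:
|A|·|B| = 6·4 = 24;  |P| = 23
  → cardinalities differ; no bijection possible.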